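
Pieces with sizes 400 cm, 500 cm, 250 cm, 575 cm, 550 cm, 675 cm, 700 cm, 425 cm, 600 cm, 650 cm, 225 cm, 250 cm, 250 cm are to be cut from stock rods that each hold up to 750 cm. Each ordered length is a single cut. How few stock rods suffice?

10

Total = 700 + 675 + 650 + 600 + 575 + 550 + 500 + 425 + 400 + 250 + 250 + 250 + 225 = 6050 cm.
Lower bound: ⌈6050/750⌉ = 9 stock rods.
A packing using 10 stock rods:
  stock rod 1: 700 = 700
  stock rod 2: 675 = 675
  stock rod 3: 650 = 650
  stock rod 4: 600 = 600
  stock rod 5: 575 = 575
  stock rod 6: 550 = 550
  stock rod 7: 500 + 250 = 750
  stock rod 8: 425 + 250 = 675
  stock rod 9: 400 + 250 = 650
  stock rod 10: 225 = 225
No arrangement into 9 stock rods stays within capacity, so 10 is optimal.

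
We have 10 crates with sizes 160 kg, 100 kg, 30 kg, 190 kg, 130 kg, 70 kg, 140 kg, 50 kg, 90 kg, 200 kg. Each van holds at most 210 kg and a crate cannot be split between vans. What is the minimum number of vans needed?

Total = 200 + 190 + 160 + 140 + 130 + 100 + 90 + 70 + 50 + 30 = 1160 kg.
Lower bound: ⌈1160/210⌉ = 6 vans.
A packing using 6 vans:
  van 1: 200 = 200
  van 2: 190 = 190
  van 3: 160 + 50 = 210
  van 4: 140 + 70 = 210
  van 5: 130 + 30 = 160
  van 6: 100 + 90 = 190
This matches the lower bound, so 6 is optimal.

6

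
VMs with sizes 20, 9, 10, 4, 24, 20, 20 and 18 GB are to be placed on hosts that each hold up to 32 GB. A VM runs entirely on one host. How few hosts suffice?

Total = 24 + 20 + 20 + 20 + 18 + 10 + 9 + 4 = 125 GB.
Lower bound: ⌈125/32⌉ = 4 hosts.
Also, 5 VMs each exceed 16 GB, and no two of those can share a host, so at least 5 hosts are needed.
A packing using 5 hosts:
  host 1: 24 + 4 = 28
  host 2: 20 + 10 = 30
  host 3: 20 + 9 = 29
  host 4: 20 = 20
  host 5: 18 = 18
This matches the lower bound, so 5 is optimal.

5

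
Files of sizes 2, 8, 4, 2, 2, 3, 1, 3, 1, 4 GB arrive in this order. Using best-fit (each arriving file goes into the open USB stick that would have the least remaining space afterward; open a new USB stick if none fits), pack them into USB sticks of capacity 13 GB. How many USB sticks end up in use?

  2 → USB stick 1 (new)  [load 2/13]
  8 → USB stick 1  [load 10/13]
  4 → USB stick 2 (new)  [load 4/13]
  2 → USB stick 1  [load 12/13]
  2 → USB stick 2  [load 6/13]
  3 → USB stick 2  [load 9/13]
  1 → USB stick 1  [load 13/13]
  3 → USB stick 2  [load 12/13]
  1 → USB stick 2  [load 13/13]
  4 → USB stick 3 (new)  [load 4/13]
3 USB sticks opened.

3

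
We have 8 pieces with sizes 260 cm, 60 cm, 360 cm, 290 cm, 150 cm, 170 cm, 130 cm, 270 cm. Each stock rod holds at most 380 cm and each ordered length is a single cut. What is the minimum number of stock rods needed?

Total = 360 + 290 + 270 + 260 + 170 + 150 + 130 + 60 = 1690 cm.
Lower bound: ⌈1690/380⌉ = 5 stock rods.
A packing using 6 stock rods:
  stock rod 1: 360 = 360
  stock rod 2: 290 + 60 = 350
  stock rod 3: 270 = 270
  stock rod 4: 260 = 260
  stock rod 5: 170 + 150 = 320
  stock rod 6: 130 = 130
No arrangement into 5 stock rods stays within capacity, so 6 is optimal.

6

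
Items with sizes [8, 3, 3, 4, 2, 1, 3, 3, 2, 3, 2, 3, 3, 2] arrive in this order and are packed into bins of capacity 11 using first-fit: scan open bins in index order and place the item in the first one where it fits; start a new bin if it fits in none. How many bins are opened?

  8 → bin 1 (new)  [load 8/11]
  3 → bin 1  [load 11/11]
  3 → bin 2 (new)  [load 3/11]
  4 → bin 2  [load 7/11]
  2 → bin 2  [load 9/11]
  1 → bin 2  [load 10/11]
  3 → bin 3 (new)  [load 3/11]
  3 → bin 3  [load 6/11]
  2 → bin 3  [load 8/11]
  3 → bin 3  [load 11/11]
  2 → bin 4 (new)  [load 2/11]
  3 → bin 4  [load 5/11]
  3 → bin 4  [load 8/11]
  2 → bin 4  [load 10/11]
4 bins opened.

4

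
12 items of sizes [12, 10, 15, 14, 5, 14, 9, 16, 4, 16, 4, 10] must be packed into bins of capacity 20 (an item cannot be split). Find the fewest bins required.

Total = 16 + 16 + 15 + 14 + 14 + 12 + 10 + 10 + 9 + 5 + 4 + 4 = 129.
Lower bound: ⌈129/20⌉ = 7 bins.
A packing using 8 bins:
  bin 1: 16 + 4 = 20
  bin 2: 16 + 4 = 20
  bin 3: 15 + 5 = 20
  bin 4: 14 = 14
  bin 5: 14 = 14
  bin 6: 12 = 12
  bin 7: 10 + 10 = 20
  bin 8: 9 = 9
No arrangement into 7 bins stays within capacity, so 8 is optimal.

8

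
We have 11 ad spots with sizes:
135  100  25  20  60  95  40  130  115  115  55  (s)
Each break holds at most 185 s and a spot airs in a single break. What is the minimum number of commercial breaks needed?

Total = 135 + 130 + 115 + 115 + 100 + 95 + 60 + 55 + 40 + 25 + 20 = 890 s.
Lower bound: ⌈890/185⌉ = 5 commercial breaks.
Also, 6 ad spots each exceed 185/2 s, and no two of those can share a break, so at least 6 commercial breaks are needed.
A packing using 6 commercial breaks:
  break 1: 135 + 40 = 175
  break 2: 130 + 55 = 185
  break 3: 115 + 60 = 175
  break 4: 115 + 25 + 20 = 160
  break 5: 100 = 100
  break 6: 95 = 95
This matches the lower bound, so 6 is optimal.

6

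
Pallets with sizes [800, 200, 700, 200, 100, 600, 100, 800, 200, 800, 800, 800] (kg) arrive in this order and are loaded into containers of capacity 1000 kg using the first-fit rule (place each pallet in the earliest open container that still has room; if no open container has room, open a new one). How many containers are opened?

7

  800 → container 1 (new)  [load 800/1000]
  200 → container 1  [load 1000/1000]
  700 → container 2 (new)  [load 700/1000]
  200 → container 2  [load 900/1000]
  100 → container 2  [load 1000/1000]
  600 → container 3 (new)  [load 600/1000]
  100 → container 3  [load 700/1000]
  800 → container 4 (new)  [load 800/1000]
  200 → container 3  [load 900/1000]
  800 → container 5 (new)  [load 800/1000]
  800 → container 6 (new)  [load 800/1000]
  800 → container 7 (new)  [load 800/1000]
7 containers opened.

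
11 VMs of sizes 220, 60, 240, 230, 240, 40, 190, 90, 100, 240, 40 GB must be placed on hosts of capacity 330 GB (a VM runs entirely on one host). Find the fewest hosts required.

6

Total = 240 + 240 + 240 + 230 + 220 + 190 + 100 + 90 + 60 + 40 + 40 = 1690 GB.
Lower bound: ⌈1690/330⌉ = 6 hosts.
A packing using 6 hosts:
  host 1: 240 + 90 = 330
  host 2: 240 + 60 = 300
  host 3: 240 + 40 + 40 = 320
  host 4: 230 + 100 = 330
  host 5: 220 = 220
  host 6: 190 = 190
This matches the lower bound, so 6 is optimal.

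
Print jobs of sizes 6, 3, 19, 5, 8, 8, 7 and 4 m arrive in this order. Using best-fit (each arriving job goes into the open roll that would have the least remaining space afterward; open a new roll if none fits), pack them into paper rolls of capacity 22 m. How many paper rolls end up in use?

  6 → roll 1 (new)  [load 6/22]
  3 → roll 1  [load 9/22]
  19 → roll 2 (new)  [load 19/22]
  5 → roll 1  [load 14/22]
  8 → roll 1  [load 22/22]
  8 → roll 3 (new)  [load 8/22]
  7 → roll 3  [load 15/22]
  4 → roll 3  [load 19/22]
3 paper rolls opened.

3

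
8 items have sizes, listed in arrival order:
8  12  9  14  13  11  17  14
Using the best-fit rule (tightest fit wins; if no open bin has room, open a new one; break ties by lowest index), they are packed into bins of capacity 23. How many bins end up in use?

6

  8 → bin 1 (new)  [load 8/23]
  12 → bin 1  [load 20/23]
  9 → bin 2 (new)  [load 9/23]
  14 → bin 2  [load 23/23]
  13 → bin 3 (new)  [load 13/23]
  11 → bin 4 (new)  [load 11/23]
  17 → bin 5 (new)  [load 17/23]
  14 → bin 6 (new)  [load 14/23]
6 bins opened.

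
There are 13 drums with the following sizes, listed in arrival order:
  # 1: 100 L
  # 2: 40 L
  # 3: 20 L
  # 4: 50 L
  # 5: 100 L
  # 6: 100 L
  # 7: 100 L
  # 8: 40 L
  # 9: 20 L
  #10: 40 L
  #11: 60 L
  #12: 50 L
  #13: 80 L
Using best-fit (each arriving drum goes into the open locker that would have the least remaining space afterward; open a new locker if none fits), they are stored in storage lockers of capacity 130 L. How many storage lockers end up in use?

  100 → locker 1 (new)  [load 100/130]
  40 → locker 2 (new)  [load 40/130]
  20 → locker 1  [load 120/130]
  50 → locker 2  [load 90/130]
  100 → locker 3 (new)  [load 100/130]
  100 → locker 4 (new)  [load 100/130]
  100 → locker 5 (new)  [load 100/130]
  40 → locker 2  [load 130/130]
  20 → locker 3  [load 120/130]
  40 → locker 6 (new)  [load 40/130]
  60 → locker 6  [load 100/130]
  50 → locker 7 (new)  [load 50/130]
  80 → locker 7  [load 130/130]
7 storage lockers opened.

7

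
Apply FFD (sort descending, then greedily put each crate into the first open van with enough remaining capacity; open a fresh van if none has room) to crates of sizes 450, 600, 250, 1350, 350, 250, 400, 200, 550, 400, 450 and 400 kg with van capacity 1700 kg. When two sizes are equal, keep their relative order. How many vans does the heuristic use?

4

Sorted descending: 1350, 600, 550, 450, 450, 400, 400, 400, 350, 250, 250, 200.
  1350 → van 1 (new)  [load 1350/1700]
  600 → van 2 (new)  [load 600/1700]
  550 → van 2  [load 1150/1700]
  450 → van 2  [load 1600/1700]
  450 → van 3 (new)  [load 450/1700]
  400 → van 3  [load 850/1700]
  400 → van 3  [load 1250/1700]
  400 → van 3  [load 1650/1700]
  350 → van 1  [load 1700/1700]
  250 → van 4 (new)  [load 250/1700]
  250 → van 4  [load 500/1700]
  200 → van 4  [load 700/1700]
4 vans opened.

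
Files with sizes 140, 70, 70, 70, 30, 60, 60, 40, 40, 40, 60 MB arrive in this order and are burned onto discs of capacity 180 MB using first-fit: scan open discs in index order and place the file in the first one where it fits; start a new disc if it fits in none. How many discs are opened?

4

  140 → disc 1 (new)  [load 140/180]
  70 → disc 2 (new)  [load 70/180]
  70 → disc 2  [load 140/180]
  70 → disc 3 (new)  [load 70/180]
  30 → disc 1  [load 170/180]
  60 → disc 3  [load 130/180]
  60 → disc 4 (new)  [load 60/180]
  40 → disc 2  [load 180/180]
  40 → disc 3  [load 170/180]
  40 → disc 4  [load 100/180]
  60 → disc 4  [load 160/180]
4 discs opened.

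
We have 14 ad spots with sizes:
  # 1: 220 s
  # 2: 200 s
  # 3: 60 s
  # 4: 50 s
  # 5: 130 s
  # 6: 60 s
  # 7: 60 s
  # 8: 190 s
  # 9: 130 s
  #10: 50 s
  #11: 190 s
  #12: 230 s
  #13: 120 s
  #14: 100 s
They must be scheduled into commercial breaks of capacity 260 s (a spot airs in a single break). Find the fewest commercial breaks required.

Total = 230 + 220 + 200 + 190 + 190 + 130 + 130 + 120 + 100 + 60 + 60 + 60 + 50 + 50 = 1790 s.
Lower bound: ⌈1790/260⌉ = 7 commercial breaks.
A packing using 8 commercial breaks:
  break 1: 230 = 230
  break 2: 220 = 220
  break 3: 200 + 60 = 260
  break 4: 190 + 60 = 250
  break 5: 190 + 60 = 250
  break 6: 130 + 130 = 260
  break 7: 120 + 100 = 220
  break 8: 50 + 50 = 100
No arrangement into 7 commercial breaks stays within capacity, so 8 is optimal.

8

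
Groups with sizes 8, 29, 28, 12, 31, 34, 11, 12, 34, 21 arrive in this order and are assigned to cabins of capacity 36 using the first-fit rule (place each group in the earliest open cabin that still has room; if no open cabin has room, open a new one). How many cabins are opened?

7

  8 → cabin 1 (new)  [load 8/36]
  29 → cabin 2 (new)  [load 29/36]
  28 → cabin 1  [load 36/36]
  12 → cabin 3 (new)  [load 12/36]
  31 → cabin 4 (new)  [load 31/36]
  34 → cabin 5 (new)  [load 34/36]
  11 → cabin 3  [load 23/36]
  12 → cabin 3  [load 35/36]
  34 → cabin 6 (new)  [load 34/36]
  21 → cabin 7 (new)  [load 21/36]
7 cabins opened.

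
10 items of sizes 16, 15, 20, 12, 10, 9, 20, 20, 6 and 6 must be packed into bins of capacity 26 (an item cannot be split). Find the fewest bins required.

6

Total = 20 + 20 + 20 + 16 + 15 + 12 + 10 + 9 + 6 + 6 = 134.
Lower bound: ⌈134/26⌉ = 6 bins.
A packing using 6 bins:
  bin 1: 20 + 6 = 26
  bin 2: 20 + 6 = 26
  bin 3: 20 = 20
  bin 4: 16 + 10 = 26
  bin 5: 15 + 9 = 24
  bin 6: 12 = 12
This matches the lower bound, so 6 is optimal.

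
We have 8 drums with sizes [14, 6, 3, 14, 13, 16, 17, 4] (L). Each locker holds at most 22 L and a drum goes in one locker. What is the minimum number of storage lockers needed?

5

Total = 17 + 16 + 14 + 14 + 13 + 6 + 4 + 3 = 87 L.
Lower bound: ⌈87/22⌉ = 4 storage lockers.
Also, 5 drums each exceed 11 L, and no two of those can share a locker, so at least 5 storage lockers are needed.
A packing using 5 storage lockers:
  locker 1: 17 + 4 = 21
  locker 2: 16 + 6 = 22
  locker 3: 14 + 3 = 17
  locker 4: 14 = 14
  locker 5: 13 = 13
This matches the lower bound, so 5 is optimal.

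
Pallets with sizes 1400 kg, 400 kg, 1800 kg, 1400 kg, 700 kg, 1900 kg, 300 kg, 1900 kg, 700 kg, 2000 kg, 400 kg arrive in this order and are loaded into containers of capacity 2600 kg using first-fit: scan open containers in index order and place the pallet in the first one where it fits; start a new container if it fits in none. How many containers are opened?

  1400 → container 1 (new)  [load 1400/2600]
  400 → container 1  [load 1800/2600]
  1800 → container 2 (new)  [load 1800/2600]
  1400 → container 3 (new)  [load 1400/2600]
  700 → container 1  [load 2500/2600]
  1900 → container 4 (new)  [load 1900/2600]
  300 → container 2  [load 2100/2600]
  1900 → container 5 (new)  [load 1900/2600]
  700 → container 3  [load 2100/2600]
  2000 → container 6 (new)  [load 2000/2600]
  400 → container 2  [load 2500/2600]
6 containers opened.

6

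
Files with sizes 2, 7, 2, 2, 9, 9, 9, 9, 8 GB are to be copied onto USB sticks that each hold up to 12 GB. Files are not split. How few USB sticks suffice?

6

Total = 9 + 9 + 9 + 9 + 8 + 7 + 2 + 2 + 2 = 57 GB.
Lower bound: ⌈57/12⌉ = 5 USB sticks.
Also, 6 files each exceed 6 GB, and no two of those can share a USB stick, so at least 6 USB sticks are needed.
A packing using 6 USB sticks:
  USB stick 1: 9 + 2 = 11
  USB stick 2: 9 + 2 = 11
  USB stick 3: 9 + 2 = 11
  USB stick 4: 9 = 9
  USB stick 5: 8 = 8
  USB stick 6: 7 = 7
This matches the lower bound, so 6 is optimal.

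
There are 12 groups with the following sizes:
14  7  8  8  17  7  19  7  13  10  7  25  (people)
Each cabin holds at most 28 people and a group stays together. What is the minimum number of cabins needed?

6

Total = 25 + 19 + 17 + 14 + 13 + 10 + 8 + 8 + 7 + 7 + 7 + 7 = 142 people.
Lower bound: ⌈142/28⌉ = 6 cabins.
A packing using 6 cabins:
  cabin 1: 25 = 25
  cabin 2: 19 + 8 = 27
  cabin 3: 17 + 10 = 27
  cabin 4: 14 + 13 = 27
  cabin 5: 8 + 7 + 7 = 22
  cabin 6: 7 + 7 = 14
This matches the lower bound, so 6 is optimal.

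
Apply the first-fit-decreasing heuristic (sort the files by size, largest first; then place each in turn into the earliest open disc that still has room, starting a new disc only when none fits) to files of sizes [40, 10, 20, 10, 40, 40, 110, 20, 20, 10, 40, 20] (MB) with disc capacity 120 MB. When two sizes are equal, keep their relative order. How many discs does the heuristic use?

Sorted descending: 110, 40, 40, 40, 40, 20, 20, 20, 20, 10, 10, 10.
  110 → disc 1 (new)  [load 110/120]
  40 → disc 2 (new)  [load 40/120]
  40 → disc 2  [load 80/120]
  40 → disc 2  [load 120/120]
  40 → disc 3 (new)  [load 40/120]
  20 → disc 3  [load 60/120]
  20 → disc 3  [load 80/120]
  20 → disc 3  [load 100/120]
  20 → disc 3  [load 120/120]
  10 → disc 1  [load 120/120]
  10 → disc 4 (new)  [load 10/120]
  10 → disc 4  [load 20/120]
4 discs opened.

4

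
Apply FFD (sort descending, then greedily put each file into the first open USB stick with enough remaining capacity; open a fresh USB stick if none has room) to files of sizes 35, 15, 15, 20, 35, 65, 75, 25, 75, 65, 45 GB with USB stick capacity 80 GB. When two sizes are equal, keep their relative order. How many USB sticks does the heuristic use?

6

Sorted descending: 75, 75, 65, 65, 45, 35, 35, 25, 20, 15, 15.
  75 → USB stick 1 (new)  [load 75/80]
  75 → USB stick 2 (new)  [load 75/80]
  65 → USB stick 3 (new)  [load 65/80]
  65 → USB stick 4 (new)  [load 65/80]
  45 → USB stick 5 (new)  [load 45/80]
  35 → USB stick 5  [load 80/80]
  35 → USB stick 6 (new)  [load 35/80]
  25 → USB stick 6  [load 60/80]
  20 → USB stick 6  [load 80/80]
  15 → USB stick 3  [load 80/80]
  15 → USB stick 4  [load 80/80]
6 USB sticks opened.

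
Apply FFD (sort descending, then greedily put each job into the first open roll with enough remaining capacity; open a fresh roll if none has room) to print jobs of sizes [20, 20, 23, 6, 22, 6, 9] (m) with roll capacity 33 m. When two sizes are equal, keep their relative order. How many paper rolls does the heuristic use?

Sorted descending: 23, 22, 20, 20, 9, 6, 6.
  23 → roll 1 (new)  [load 23/33]
  22 → roll 2 (new)  [load 22/33]
  20 → roll 3 (new)  [load 20/33]
  20 → roll 4 (new)  [load 20/33]
  9 → roll 1  [load 32/33]
  6 → roll 2  [load 28/33]
  6 → roll 3  [load 26/33]
4 paper rolls opened.

4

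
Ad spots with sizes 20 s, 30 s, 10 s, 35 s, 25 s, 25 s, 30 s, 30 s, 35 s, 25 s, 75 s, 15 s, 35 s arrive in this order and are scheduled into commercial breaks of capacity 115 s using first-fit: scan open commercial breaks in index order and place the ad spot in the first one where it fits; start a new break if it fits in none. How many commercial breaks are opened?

4

  20 → break 1 (new)  [load 20/115]
  30 → break 1  [load 50/115]
  10 → break 1  [load 60/115]
  35 → break 1  [load 95/115]
  25 → break 2 (new)  [load 25/115]
  25 → break 2  [load 50/115]
  30 → break 2  [load 80/115]
  30 → break 2  [load 110/115]
  35 → break 3 (new)  [load 35/115]
  25 → break 3  [load 60/115]
  75 → break 4 (new)  [load 75/115]
  15 → break 1  [load 110/115]
  35 → break 3  [load 95/115]
4 commercial breaks opened.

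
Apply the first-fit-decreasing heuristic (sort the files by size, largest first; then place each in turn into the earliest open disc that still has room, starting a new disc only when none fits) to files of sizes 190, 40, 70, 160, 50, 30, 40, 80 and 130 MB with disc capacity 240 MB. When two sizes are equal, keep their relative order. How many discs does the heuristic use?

Sorted descending: 190, 160, 130, 80, 70, 50, 40, 40, 30.
  190 → disc 1 (new)  [load 190/240]
  160 → disc 2 (new)  [load 160/240]
  130 → disc 3 (new)  [load 130/240]
  80 → disc 2  [load 240/240]
  70 → disc 3  [load 200/240]
  50 → disc 1  [load 240/240]
  40 → disc 3  [load 240/240]
  40 → disc 4 (new)  [load 40/240]
  30 → disc 4  [load 70/240]
4 discs opened.

4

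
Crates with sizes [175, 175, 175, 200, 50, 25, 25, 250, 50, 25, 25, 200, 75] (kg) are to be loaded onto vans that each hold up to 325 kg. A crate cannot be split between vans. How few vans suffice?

6

Total = 250 + 200 + 200 + 175 + 175 + 175 + 75 + 50 + 50 + 25 + 25 + 25 + 25 = 1450 kg.
Lower bound: ⌈1450/325⌉ = 5 vans.
Also, 6 crates each exceed 325/2 kg, and no two of those can share a van, so at least 6 vans are needed.
A packing using 6 vans:
  van 1: 250 + 75 = 325
  van 2: 200 + 50 + 50 + 25 = 325
  van 3: 200 + 25 + 25 + 25 = 275
  van 4: 175 = 175
  van 5: 175 = 175
  van 6: 175 = 175
This matches the lower bound, so 6 is optimal.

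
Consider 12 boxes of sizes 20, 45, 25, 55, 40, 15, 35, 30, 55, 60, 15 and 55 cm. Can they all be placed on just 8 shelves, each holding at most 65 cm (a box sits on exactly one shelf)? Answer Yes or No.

A valid assignment using 8 shelves:
  shelf 1: 60 = 60
  shelf 2: 55 = 55
  shelf 3: 55 = 55
  shelf 4: 55 = 55
  shelf 5: 45 + 20 = 65
  shelf 6: 40 + 25 = 65
  shelf 7: 35 + 30 = 65
  shelf 8: 15 + 15 = 30
Every load is within 65 cm, so 8 shelves suffice.

Yes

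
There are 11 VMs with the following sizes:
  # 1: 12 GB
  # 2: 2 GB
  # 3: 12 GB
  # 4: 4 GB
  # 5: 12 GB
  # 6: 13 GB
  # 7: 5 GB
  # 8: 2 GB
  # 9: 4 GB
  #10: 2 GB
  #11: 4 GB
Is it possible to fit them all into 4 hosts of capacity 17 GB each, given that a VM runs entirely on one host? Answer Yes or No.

Total = 72 GB; ⌈72/17⌉ = 5.
At least 5 hosts are required, but only 4 are allowed.

No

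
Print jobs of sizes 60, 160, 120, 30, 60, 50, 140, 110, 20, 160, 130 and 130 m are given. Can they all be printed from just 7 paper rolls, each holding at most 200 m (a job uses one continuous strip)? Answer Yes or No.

A valid assignment using 7 paper rolls:
  roll 1: 160 + 30 = 190
  roll 2: 160 + 20 = 180
  roll 3: 140 + 60 = 200
  roll 4: 130 + 60 = 190
  roll 5: 130 + 50 = 180
  roll 6: 120 = 120
  roll 7: 110 = 110
Every load is within 200 m, so 7 paper rolls suffice.

Yes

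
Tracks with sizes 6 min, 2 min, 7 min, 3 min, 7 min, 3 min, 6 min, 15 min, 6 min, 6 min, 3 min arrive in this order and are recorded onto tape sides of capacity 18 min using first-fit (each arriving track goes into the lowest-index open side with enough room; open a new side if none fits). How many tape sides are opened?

  6 → side 1 (new)  [load 6/18]
  2 → side 1  [load 8/18]
  7 → side 1  [load 15/18]
  3 → side 1  [load 18/18]
  7 → side 2 (new)  [load 7/18]
  3 → side 2  [load 10/18]
  6 → side 2  [load 16/18]
  15 → side 3 (new)  [load 15/18]
  6 → side 4 (new)  [load 6/18]
  6 → side 4  [load 12/18]
  3 → side 3  [load 18/18]
4 tape sides opened.

4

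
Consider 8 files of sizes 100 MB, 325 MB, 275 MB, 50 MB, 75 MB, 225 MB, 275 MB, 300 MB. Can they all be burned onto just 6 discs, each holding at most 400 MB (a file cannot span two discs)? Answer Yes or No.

Yes

A valid assignment using 5 discs:
  disc 1: 325 + 75 = 400
  disc 2: 300 + 100 = 400
  disc 3: 275 + 50 = 325
  disc 4: 275 = 275
  disc 5: 225 = 225
That uses only 5 ≤ 6, so 6 discs are enough.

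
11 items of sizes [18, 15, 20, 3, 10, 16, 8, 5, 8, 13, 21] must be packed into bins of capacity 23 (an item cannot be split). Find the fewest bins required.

7

Total = 21 + 20 + 18 + 16 + 15 + 13 + 10 + 8 + 8 + 5 + 3 = 137.
Lower bound: ⌈137/23⌉ = 6 bins.
A packing using 7 bins:
  bin 1: 21 = 21
  bin 2: 20 + 3 = 23
  bin 3: 18 + 5 = 23
  bin 4: 16 = 16
  bin 5: 15 + 8 = 23
  bin 6: 13 + 10 = 23
  bin 7: 8 = 8
No arrangement into 6 bins stays within capacity, so 7 is optimal.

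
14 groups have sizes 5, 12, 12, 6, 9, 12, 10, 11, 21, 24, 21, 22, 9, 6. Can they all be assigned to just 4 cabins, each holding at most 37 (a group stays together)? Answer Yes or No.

No

Total = 180; ⌈180/37⌉ = 5.
At least 5 cabins are required, but only 4 are allowed.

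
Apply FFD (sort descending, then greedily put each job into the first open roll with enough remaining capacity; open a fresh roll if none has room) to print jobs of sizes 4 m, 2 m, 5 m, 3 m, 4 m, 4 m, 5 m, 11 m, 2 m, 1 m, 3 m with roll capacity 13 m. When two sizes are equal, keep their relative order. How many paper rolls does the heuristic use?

4

Sorted descending: 11, 5, 5, 4, 4, 4, 3, 3, 2, 2, 1.
  11 → roll 1 (new)  [load 11/13]
  5 → roll 2 (new)  [load 5/13]
  5 → roll 2  [load 10/13]
  4 → roll 3 (new)  [load 4/13]
  4 → roll 3  [load 8/13]
  4 → roll 3  [load 12/13]
  3 → roll 2  [load 13/13]
  3 → roll 4 (new)  [load 3/13]
  2 → roll 1  [load 13/13]
  2 → roll 4  [load 5/13]
  1 → roll 3  [load 13/13]
4 paper rolls opened.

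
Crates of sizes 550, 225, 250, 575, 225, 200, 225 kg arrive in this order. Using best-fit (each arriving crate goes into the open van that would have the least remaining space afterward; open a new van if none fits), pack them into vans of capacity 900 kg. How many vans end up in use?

  550 → van 1 (new)  [load 550/900]
  225 → van 1  [load 775/900]
  250 → van 2 (new)  [load 250/900]
  575 → van 2  [load 825/900]
  225 → van 3 (new)  [load 225/900]
  200 → van 3  [load 425/900]
  225 → van 3  [load 650/900]
3 vans opened.

3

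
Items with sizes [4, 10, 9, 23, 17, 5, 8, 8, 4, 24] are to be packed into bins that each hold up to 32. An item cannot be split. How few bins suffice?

Total = 24 + 23 + 17 + 10 + 9 + 8 + 8 + 5 + 4 + 4 = 112.
Lower bound: ⌈112/32⌉ = 4 bins.
A packing using 4 bins:
  bin 1: 24 + 8 = 32
  bin 2: 23 + 9 = 32
  bin 3: 17 + 10 + 5 = 32
  bin 4: 8 + 4 + 4 = 16
This matches the lower bound, so 4 is optimal.

4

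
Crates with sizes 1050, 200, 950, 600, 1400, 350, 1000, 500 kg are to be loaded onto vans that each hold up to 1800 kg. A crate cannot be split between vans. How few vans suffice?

Total = 1400 + 1050 + 1000 + 950 + 600 + 500 + 350 + 200 = 6050 kg.
Lower bound: ⌈6050/1800⌉ = 4 vans.
A packing using 4 vans:
  van 1: 1400 + 350 = 1750
  van 2: 1050 + 600 = 1650
  van 3: 1000 + 500 + 200 = 1700
  van 4: 950 = 950
This matches the lower bound, so 4 is optimal.

4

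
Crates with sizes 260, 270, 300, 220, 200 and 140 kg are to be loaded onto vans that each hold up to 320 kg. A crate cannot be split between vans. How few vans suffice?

Total = 300 + 270 + 260 + 220 + 200 + 140 = 1390 kg.
Lower bound: ⌈1390/320⌉ = 5 vans.
A packing using 6 vans:
  van 1: 300 = 300
  van 2: 270 = 270
  van 3: 260 = 260
  van 4: 220 = 220
  van 5: 200 = 200
  van 6: 140 = 140
No arrangement into 5 vans stays within capacity, so 6 is optimal.

6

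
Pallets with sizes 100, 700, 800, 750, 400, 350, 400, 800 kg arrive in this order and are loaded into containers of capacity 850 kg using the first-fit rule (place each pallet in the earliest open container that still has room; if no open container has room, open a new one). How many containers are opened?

  100 → container 1 (new)  [load 100/850]
  700 → container 1  [load 800/850]
  800 → container 2 (new)  [load 800/850]
  750 → container 3 (new)  [load 750/850]
  400 → container 4 (new)  [load 400/850]
  350 → container 4  [load 750/850]
  400 → container 5 (new)  [load 400/850]
  800 → container 6 (new)  [load 800/850]
6 containers opened.

6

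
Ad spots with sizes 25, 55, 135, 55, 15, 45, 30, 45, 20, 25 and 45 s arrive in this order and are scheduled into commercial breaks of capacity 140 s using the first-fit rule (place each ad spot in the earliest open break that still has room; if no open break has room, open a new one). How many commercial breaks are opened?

4

  25 → break 1 (new)  [load 25/140]
  55 → break 1  [load 80/140]
  135 → break 2 (new)  [load 135/140]
  55 → break 1  [load 135/140]
  15 → break 3 (new)  [load 15/140]
  45 → break 3  [load 60/140]
  30 → break 3  [load 90/140]
  45 → break 3  [load 135/140]
  20 → break 4 (new)  [load 20/140]
  25 → break 4  [load 45/140]
  45 → break 4  [load 90/140]
4 commercial breaks opened.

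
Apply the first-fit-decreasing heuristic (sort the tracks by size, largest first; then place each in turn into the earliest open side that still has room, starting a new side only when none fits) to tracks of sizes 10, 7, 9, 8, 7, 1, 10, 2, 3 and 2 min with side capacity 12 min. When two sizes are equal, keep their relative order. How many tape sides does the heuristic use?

6

Sorted descending: 10, 10, 9, 8, 7, 7, 3, 2, 2, 1.
  10 → side 1 (new)  [load 10/12]
  10 → side 2 (new)  [load 10/12]
  9 → side 3 (new)  [load 9/12]
  8 → side 4 (new)  [load 8/12]
  7 → side 5 (new)  [load 7/12]
  7 → side 6 (new)  [load 7/12]
  3 → side 3  [load 12/12]
  2 → side 1  [load 12/12]
  2 → side 2  [load 12/12]
  1 → side 4  [load 9/12]
6 tape sides opened.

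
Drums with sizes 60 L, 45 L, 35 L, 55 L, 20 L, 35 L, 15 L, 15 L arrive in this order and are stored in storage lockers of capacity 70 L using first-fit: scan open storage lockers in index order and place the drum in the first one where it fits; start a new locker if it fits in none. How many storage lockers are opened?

  60 → locker 1 (new)  [load 60/70]
  45 → locker 2 (new)  [load 45/70]
  35 → locker 3 (new)  [load 35/70]
  55 → locker 4 (new)  [load 55/70]
  20 → locker 2  [load 65/70]
  35 → locker 3  [load 70/70]
  15 → locker 4  [load 70/70]
  15 → locker 5 (new)  [load 15/70]
5 storage lockers opened.

5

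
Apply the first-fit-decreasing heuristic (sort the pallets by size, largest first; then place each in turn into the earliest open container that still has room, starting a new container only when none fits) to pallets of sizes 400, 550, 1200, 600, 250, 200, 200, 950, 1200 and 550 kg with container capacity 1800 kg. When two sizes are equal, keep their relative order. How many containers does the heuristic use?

4

Sorted descending: 1200, 1200, 950, 600, 550, 550, 400, 250, 200, 200.
  1200 → container 1 (new)  [load 1200/1800]
  1200 → container 2 (new)  [load 1200/1800]
  950 → container 3 (new)  [load 950/1800]
  600 → container 1  [load 1800/1800]
  550 → container 2  [load 1750/1800]
  550 → container 3  [load 1500/1800]
  400 → container 4 (new)  [load 400/1800]
  250 → container 3  [load 1750/1800]
  200 → container 4  [load 600/1800]
  200 → container 4  [load 800/1800]
4 containers opened.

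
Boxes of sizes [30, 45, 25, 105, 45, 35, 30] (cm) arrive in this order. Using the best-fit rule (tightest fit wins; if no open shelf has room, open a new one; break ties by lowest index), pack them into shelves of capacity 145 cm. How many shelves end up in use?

  30 → shelf 1 (new)  [load 30/145]
  45 → shelf 1  [load 75/145]
  25 → shelf 1  [load 100/145]
  105 → shelf 2 (new)  [load 105/145]
  45 → shelf 1  [load 145/145]
  35 → shelf 2  [load 140/145]
  30 → shelf 3 (new)  [load 30/145]
3 shelves opened.

3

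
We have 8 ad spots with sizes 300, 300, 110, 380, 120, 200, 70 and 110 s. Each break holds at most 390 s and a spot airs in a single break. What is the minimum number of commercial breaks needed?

Total = 380 + 300 + 300 + 200 + 120 + 110 + 110 + 70 = 1590 s.
Lower bound: ⌈1590/390⌉ = 5 commercial breaks.
A packing using 5 commercial breaks:
  break 1: 380 = 380
  break 2: 300 + 70 = 370
  break 3: 300 = 300
  break 4: 200 + 120 = 320
  break 5: 110 + 110 = 220
This matches the lower bound, so 5 is optimal.

5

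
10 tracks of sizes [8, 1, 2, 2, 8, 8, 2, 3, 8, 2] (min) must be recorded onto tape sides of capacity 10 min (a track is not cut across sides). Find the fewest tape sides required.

5

Total = 8 + 8 + 8 + 8 + 3 + 2 + 2 + 2 + 2 + 1 = 44 min.
Lower bound: ⌈44/10⌉ = 5 tape sides.
A packing using 5 tape sides:
  side 1: 8 + 2 = 10
  side 2: 8 + 2 = 10
  side 3: 8 + 2 = 10
  side 4: 8 + 2 = 10
  side 5: 3 + 1 = 4
This matches the lower bound, so 5 is optimal.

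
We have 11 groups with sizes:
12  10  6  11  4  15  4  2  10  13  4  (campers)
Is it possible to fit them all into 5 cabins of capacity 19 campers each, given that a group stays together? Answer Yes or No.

Total = 91 campers; ⌈91/19⌉ = 5.
6 groups each exceed half the capacity and cannot share a cabin, forcing at least 6 cabins.
At least 6 cabins are required, but only 5 are allowed.

No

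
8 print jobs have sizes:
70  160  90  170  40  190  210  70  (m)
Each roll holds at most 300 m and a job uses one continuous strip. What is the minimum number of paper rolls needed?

4

Total = 210 + 190 + 170 + 160 + 90 + 70 + 70 + 40 = 1000 m.
Lower bound: ⌈1000/300⌉ = 4 paper rolls.
A packing using 4 paper rolls:
  roll 1: 210 + 90 = 300
  roll 2: 190 + 70 + 40 = 300
  roll 3: 170 + 70 = 240
  roll 4: 160 = 160
This matches the lower bound, so 4 is optimal.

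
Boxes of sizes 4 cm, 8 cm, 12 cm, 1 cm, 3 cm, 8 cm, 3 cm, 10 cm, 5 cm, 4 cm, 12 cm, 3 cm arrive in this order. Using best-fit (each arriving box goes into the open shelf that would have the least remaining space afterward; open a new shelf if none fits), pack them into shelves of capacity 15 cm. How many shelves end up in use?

5

  4 → shelf 1 (new)  [load 4/15]
  8 → shelf 1  [load 12/15]
  12 → shelf 2 (new)  [load 12/15]
  1 → shelf 1  [load 13/15]
  3 → shelf 2  [load 15/15]
  8 → shelf 3 (new)  [load 8/15]
  3 → shelf 3  [load 11/15]
  10 → shelf 4 (new)  [load 10/15]
  5 → shelf 4  [load 15/15]
  4 → shelf 3  [load 15/15]
  12 → shelf 5 (new)  [load 12/15]
  3 → shelf 5  [load 15/15]
5 shelves opened.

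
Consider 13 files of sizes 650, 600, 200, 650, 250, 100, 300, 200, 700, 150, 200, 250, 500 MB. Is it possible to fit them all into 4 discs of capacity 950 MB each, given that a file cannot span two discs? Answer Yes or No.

No

Total = 4750 MB; ⌈4750/950⌉ = 5.
At least 5 discs are required, but only 4 are allowed.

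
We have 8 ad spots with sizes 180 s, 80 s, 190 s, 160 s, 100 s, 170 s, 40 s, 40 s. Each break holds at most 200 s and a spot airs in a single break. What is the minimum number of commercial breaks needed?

6

Total = 190 + 180 + 170 + 160 + 100 + 80 + 40 + 40 = 960 s.
Lower bound: ⌈960/200⌉ = 5 commercial breaks.
A packing using 6 commercial breaks:
  break 1: 190 = 190
  break 2: 180 = 180
  break 3: 170 = 170
  break 4: 160 + 40 = 200
  break 5: 100 + 80 = 180
  break 6: 40 = 40
No arrangement into 5 commercial breaks stays within capacity, so 6 is optimal.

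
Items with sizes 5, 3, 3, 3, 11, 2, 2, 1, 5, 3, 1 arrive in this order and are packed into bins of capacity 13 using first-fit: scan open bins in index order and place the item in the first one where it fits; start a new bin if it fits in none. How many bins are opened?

4

  5 → bin 1 (new)  [load 5/13]
  3 → bin 1  [load 8/13]
  3 → bin 1  [load 11/13]
  3 → bin 2 (new)  [load 3/13]
  11 → bin 3 (new)  [load 11/13]
  2 → bin 1  [load 13/13]
  2 → bin 2  [load 5/13]
  1 → bin 2  [load 6/13]
  5 → bin 2  [load 11/13]
  3 → bin 4 (new)  [load 3/13]
  1 → bin 2  [load 12/13]
4 bins opened.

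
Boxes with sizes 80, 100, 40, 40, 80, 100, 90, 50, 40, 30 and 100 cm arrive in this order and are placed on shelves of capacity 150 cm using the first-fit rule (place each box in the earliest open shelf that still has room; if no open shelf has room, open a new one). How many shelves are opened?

  80 → shelf 1 (new)  [load 80/150]
  100 → shelf 2 (new)  [load 100/150]
  40 → shelf 1  [load 120/150]
  40 → shelf 2  [load 140/150]
  80 → shelf 3 (new)  [load 80/150]
  100 → shelf 4 (new)  [load 100/150]
  90 → shelf 5 (new)  [load 90/150]
  50 → shelf 3  [load 130/150]
  40 → shelf 4  [load 140/150]
  30 → shelf 1  [load 150/150]
  100 → shelf 6 (new)  [load 100/150]
6 shelves opened.

6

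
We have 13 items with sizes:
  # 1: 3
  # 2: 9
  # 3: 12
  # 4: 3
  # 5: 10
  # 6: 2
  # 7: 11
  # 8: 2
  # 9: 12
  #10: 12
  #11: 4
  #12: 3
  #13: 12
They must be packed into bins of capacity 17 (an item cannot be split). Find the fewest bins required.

7

Total = 12 + 12 + 12 + 12 + 11 + 10 + 9 + 4 + 3 + 3 + 3 + 2 + 2 = 95.
Lower bound: ⌈95/17⌉ = 6 bins.
Also, 7 items each exceed 17/2, and no two of those can share a bin, so at least 7 bins are needed.
A packing using 7 bins:
  bin 1: 12 + 4 = 16
  bin 2: 12 + 3 + 2 = 17
  bin 3: 12 + 3 + 2 = 17
  bin 4: 12 + 3 = 15
  bin 5: 11 = 11
  bin 6: 10 = 10
  bin 7: 9 = 9
This matches the lower bound, so 7 is optimal.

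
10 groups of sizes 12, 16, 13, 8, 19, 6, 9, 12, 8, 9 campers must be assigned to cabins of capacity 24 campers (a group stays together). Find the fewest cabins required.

5

Total = 19 + 16 + 13 + 12 + 12 + 9 + 9 + 8 + 8 + 6 = 112 campers.
Lower bound: ⌈112/24⌉ = 5 cabins.
A packing using 5 cabins:
  cabin 1: 19 = 19
  cabin 2: 16 + 8 = 24
  cabin 3: 13 + 9 = 22
  cabin 4: 12 + 12 = 24
  cabin 5: 9 + 8 + 6 = 23
This matches the lower bound, so 5 is optimal.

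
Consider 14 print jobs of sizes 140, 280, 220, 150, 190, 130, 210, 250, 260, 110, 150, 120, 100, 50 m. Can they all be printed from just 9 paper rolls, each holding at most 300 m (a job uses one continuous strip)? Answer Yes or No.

A valid assignment using 9 paper rolls:
  roll 1: 280 = 280
  roll 2: 260 = 260
  roll 3: 250 + 50 = 300
  roll 4: 220 = 220
  roll 5: 210 = 210
  roll 6: 190 + 110 = 300
  roll 7: 150 + 150 = 300
  roll 8: 140 + 130 = 270
  roll 9: 120 + 100 = 220
Every load is within 300 m, so 9 paper rolls suffice.

Yes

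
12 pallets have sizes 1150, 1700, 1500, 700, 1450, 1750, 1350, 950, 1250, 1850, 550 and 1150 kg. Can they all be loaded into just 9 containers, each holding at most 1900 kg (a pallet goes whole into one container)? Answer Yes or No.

No

Total = 15350 kg; ⌈15350/1900⌉ = 9.
The bound of 9 does not rule out 9, but exhaustive search shows no assignment into 9 containers of capacity 1900 kg exists — the minimum is 10.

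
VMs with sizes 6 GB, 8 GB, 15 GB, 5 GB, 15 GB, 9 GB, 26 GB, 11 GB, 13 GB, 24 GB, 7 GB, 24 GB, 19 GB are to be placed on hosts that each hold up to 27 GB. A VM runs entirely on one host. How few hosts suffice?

8

Total = 26 + 24 + 24 + 19 + 15 + 15 + 13 + 11 + 9 + 8 + 7 + 6 + 5 = 182 GB.
Lower bound: ⌈182/27⌉ = 7 hosts.
A packing using 8 hosts:
  host 1: 26 = 26
  host 2: 24 = 24
  host 3: 24 = 24
  host 4: 19 + 8 = 27
  host 5: 15 + 11 = 26
  host 6: 15 + 9 = 24
  host 7: 13 + 7 + 6 = 26
  host 8: 5 = 5
No arrangement into 7 hosts stays within capacity, so 8 is optimal.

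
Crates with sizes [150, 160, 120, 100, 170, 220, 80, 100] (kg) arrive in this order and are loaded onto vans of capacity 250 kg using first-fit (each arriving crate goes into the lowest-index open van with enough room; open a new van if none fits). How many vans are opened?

5

  150 → van 1 (new)  [load 150/250]
  160 → van 2 (new)  [load 160/250]
  120 → van 3 (new)  [load 120/250]
  100 → van 1  [load 250/250]
  170 → van 4 (new)  [load 170/250]
  220 → van 5 (new)  [load 220/250]
  80 → van 2  [load 240/250]
  100 → van 3  [load 220/250]
5 vans opened.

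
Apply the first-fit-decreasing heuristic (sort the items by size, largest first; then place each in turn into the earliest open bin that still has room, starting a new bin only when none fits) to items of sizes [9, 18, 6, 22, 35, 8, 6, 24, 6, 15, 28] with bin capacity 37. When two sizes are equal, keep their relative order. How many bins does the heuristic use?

Sorted descending: 35, 28, 24, 22, 18, 15, 9, 8, 6, 6, 6.
  35 → bin 1 (new)  [load 35/37]
  28 → bin 2 (new)  [load 28/37]
  24 → bin 3 (new)  [load 24/37]
  22 → bin 4 (new)  [load 22/37]
  18 → bin 5 (new)  [load 18/37]
  15 → bin 4  [load 37/37]
  9 → bin 2  [load 37/37]
  8 → bin 3  [load 32/37]
  6 → bin 5  [load 24/37]
  6 → bin 5  [load 30/37]
  6 → bin 5  [load 36/37]
5 bins opened.

5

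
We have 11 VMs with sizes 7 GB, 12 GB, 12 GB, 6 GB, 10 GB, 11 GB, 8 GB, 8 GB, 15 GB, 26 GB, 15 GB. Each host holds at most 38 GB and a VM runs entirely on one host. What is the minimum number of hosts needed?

Total = 26 + 15 + 15 + 12 + 12 + 11 + 10 + 8 + 8 + 7 + 6 = 130 GB.
Lower bound: ⌈130/38⌉ = 4 hosts.
A packing using 4 hosts:
  host 1: 26 + 12 = 38
  host 2: 15 + 15 + 8 = 38
  host 3: 12 + 11 + 10 = 33
  host 4: 8 + 7 + 6 = 21
This matches the lower bound, so 4 is optimal.

4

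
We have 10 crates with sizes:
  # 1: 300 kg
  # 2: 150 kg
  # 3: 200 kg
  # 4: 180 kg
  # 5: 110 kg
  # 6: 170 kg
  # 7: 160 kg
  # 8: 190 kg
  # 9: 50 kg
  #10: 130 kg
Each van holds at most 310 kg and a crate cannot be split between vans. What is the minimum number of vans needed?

6

Total = 300 + 200 + 190 + 180 + 170 + 160 + 150 + 130 + 110 + 50 = 1640 kg.
Lower bound: ⌈1640/310⌉ = 6 vans.
A packing using 6 vans:
  van 1: 300 = 300
  van 2: 200 + 110 = 310
  van 3: 190 + 50 = 240
  van 4: 180 + 130 = 310
  van 5: 170 = 170
  van 6: 160 + 150 = 310
This matches the lower bound, so 6 is optimal.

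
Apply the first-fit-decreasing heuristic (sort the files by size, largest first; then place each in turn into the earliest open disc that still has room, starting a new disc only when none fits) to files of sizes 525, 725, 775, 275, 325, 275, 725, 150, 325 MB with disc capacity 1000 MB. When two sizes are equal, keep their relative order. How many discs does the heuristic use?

5

Sorted descending: 775, 725, 725, 525, 325, 325, 275, 275, 150.
  775 → disc 1 (new)  [load 775/1000]
  725 → disc 2 (new)  [load 725/1000]
  725 → disc 3 (new)  [load 725/1000]
  525 → disc 4 (new)  [load 525/1000]
  325 → disc 4  [load 850/1000]
  325 → disc 5 (new)  [load 325/1000]
  275 → disc 2  [load 1000/1000]
  275 → disc 3  [load 1000/1000]
  150 → disc 1  [load 925/1000]
5 discs opened.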